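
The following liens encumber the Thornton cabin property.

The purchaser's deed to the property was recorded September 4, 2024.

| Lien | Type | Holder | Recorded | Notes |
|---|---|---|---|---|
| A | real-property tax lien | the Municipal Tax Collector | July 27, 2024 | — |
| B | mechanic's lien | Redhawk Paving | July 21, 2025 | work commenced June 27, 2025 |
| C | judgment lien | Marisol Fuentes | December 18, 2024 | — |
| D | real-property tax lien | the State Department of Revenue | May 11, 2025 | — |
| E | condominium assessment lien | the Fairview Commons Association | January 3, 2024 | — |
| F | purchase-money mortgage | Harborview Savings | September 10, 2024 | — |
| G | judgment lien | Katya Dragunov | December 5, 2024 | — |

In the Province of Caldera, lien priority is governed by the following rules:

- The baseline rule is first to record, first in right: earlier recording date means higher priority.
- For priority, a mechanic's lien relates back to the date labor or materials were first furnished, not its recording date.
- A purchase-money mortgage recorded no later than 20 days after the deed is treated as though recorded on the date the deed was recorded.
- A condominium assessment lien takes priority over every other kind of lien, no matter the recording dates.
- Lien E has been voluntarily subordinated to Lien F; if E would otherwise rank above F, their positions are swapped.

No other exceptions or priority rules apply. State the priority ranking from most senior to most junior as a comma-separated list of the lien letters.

Effective dates: B is treated as recorded June 27, 2025, the work-commencement date; F relates back to the deed date September 4, 2024.
E is a condominium assessment lien, so it outranks all other liens regardless of date.
The other liens, earliest effective date first: A (July 27, 2024), F (September 4, 2024), G (December 5, 2024), C (December 18, 2024), D (May 11, 2025), B (June 27, 2025).
E is senior to F before the subordination, so the two trade places.

F, A, E, G, C, D, B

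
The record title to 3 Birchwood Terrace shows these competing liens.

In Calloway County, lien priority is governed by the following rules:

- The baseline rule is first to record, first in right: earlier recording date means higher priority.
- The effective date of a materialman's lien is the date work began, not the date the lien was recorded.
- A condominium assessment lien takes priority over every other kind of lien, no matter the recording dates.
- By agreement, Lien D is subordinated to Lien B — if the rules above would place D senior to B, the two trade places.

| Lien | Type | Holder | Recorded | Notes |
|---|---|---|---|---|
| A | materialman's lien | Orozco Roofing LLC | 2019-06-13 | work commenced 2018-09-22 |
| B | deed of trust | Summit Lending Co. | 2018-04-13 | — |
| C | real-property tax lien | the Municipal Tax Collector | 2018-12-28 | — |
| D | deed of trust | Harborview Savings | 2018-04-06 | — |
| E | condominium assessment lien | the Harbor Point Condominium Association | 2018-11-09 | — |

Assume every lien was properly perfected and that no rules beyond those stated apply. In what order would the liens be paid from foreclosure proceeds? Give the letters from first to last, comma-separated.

Effective dates after the stated exceptions: A's effective date is 2018-09-22, when work began.
E is a condominium assessment lien, so it outranks all other liens regardless of date.
Remaining liens by effective date: D (2018-04-06), B (2018-04-13), A (2018-09-22), C (2018-12-28).
The subordination applies — D was senior to B — so D and B swap.

E, B, D, A, C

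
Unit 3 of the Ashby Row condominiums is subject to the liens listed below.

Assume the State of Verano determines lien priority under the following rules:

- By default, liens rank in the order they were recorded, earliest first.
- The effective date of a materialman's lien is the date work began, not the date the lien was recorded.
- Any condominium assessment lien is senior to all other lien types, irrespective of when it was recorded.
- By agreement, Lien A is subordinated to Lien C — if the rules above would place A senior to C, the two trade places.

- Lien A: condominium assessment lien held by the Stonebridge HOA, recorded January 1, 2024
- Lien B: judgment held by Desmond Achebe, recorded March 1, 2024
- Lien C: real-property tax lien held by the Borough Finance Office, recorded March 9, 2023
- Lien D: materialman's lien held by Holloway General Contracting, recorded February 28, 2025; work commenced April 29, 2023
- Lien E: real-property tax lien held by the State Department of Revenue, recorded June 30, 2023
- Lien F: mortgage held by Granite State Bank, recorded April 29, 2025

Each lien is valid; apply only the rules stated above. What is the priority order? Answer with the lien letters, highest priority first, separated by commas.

C, A, D, E, B, F

Effective dates after the stated exceptions: D is treated as recorded April 29, 2023, the work-commencement date.
A, as a condominium assessment lien, has superpriority and ranks first.
Remaining liens by effective date: C (March 9, 2023), D (April 29, 2023), E (June 30, 2023), B (March 1, 2024), F (April 29, 2025).
A is senior to C before the subordination, so the two trade places.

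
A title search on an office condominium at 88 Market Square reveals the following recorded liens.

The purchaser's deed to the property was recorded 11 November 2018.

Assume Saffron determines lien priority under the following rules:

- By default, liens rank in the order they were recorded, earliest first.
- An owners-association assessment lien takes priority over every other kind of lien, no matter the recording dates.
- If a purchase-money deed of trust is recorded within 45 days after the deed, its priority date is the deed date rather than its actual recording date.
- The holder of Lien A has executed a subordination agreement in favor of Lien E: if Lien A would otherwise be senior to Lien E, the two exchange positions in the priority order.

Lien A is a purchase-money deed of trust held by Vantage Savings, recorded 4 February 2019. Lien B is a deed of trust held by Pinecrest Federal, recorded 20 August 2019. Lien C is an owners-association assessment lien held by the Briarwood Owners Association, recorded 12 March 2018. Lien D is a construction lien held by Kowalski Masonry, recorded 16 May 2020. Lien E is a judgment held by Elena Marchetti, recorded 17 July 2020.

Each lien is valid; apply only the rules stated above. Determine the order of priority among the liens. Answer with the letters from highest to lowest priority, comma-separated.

First, effective dates: A missed the 45-day window (85 days after the deed), so its recording date stands.
As an owners-association assessment lien, C is senior to every other lien.
The other liens, earliest effective date first: A (4 February 2019), B (20 August 2019), D (16 May 2020), E (17 July 2020).
Because A would otherwise rank above E, the subordination swaps them.

C, E, B, D, A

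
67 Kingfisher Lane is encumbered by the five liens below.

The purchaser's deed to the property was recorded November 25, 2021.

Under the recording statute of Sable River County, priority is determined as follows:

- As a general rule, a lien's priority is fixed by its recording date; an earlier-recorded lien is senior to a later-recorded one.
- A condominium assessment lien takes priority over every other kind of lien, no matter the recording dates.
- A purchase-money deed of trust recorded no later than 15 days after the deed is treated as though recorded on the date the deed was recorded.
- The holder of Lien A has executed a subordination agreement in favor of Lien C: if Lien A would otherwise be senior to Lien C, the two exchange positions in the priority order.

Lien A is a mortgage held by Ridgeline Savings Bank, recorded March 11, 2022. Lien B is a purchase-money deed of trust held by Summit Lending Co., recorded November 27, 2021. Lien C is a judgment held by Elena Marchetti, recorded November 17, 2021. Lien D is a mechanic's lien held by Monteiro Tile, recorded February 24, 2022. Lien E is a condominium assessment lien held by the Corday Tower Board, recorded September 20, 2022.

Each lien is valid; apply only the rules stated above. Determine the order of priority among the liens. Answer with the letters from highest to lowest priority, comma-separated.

E, C, B, D, A

Effective dates after the stated exceptions: B was recorded within the 15-day window, so its effective date is the deed date November 25, 2021.
E is a condominium assessment lien, so it outranks all other liens regardless of date.
The other liens, earliest effective date first: C (November 17, 2021), B (November 25, 2021), D (February 24, 2022), A (March 11, 2022).
A already ranks below C; the subordination has no effect.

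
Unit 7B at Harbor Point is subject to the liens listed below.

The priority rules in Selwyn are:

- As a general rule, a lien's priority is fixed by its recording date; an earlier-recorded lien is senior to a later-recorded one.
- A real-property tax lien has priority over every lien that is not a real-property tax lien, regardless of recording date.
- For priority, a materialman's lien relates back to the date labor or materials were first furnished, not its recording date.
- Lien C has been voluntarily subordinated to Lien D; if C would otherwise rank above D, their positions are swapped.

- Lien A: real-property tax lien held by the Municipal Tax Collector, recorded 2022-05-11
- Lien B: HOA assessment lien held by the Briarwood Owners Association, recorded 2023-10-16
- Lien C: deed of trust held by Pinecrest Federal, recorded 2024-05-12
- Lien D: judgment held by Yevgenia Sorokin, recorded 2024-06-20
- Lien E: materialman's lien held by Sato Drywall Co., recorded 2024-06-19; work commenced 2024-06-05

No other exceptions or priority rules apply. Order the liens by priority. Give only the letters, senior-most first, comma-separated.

First, effective dates: E relates back to 2024-06-05 (work commenced).
A is a real-property tax lien and takes priority over every other lien.
Ordering the rest by effective date: B (2023-10-16), C (2024-05-12), E (2024-06-05), D (2024-06-20).
C would otherwise be senior to D, so under the subordination agreement C and D exchange positions.

A, B, D, E, C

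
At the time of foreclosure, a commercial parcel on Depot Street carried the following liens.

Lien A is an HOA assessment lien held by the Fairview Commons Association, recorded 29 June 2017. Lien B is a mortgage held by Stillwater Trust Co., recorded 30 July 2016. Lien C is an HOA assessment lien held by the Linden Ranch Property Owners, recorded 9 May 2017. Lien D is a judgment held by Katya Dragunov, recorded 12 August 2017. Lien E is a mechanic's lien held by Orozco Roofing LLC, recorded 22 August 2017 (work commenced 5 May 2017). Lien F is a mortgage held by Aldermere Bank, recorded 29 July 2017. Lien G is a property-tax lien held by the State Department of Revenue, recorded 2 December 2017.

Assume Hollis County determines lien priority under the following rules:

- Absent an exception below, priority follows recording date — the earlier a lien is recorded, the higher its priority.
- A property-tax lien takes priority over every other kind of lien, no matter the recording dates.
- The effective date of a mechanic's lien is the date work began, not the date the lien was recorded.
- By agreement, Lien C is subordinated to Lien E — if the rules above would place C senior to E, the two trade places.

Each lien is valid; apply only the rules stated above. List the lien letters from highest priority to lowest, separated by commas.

Effective dates after the stated exceptions: E relates back to 5 May 2017 (work commenced).
G, as a property-tax lien, has superpriority and ranks first.
Remaining liens by effective date: B (30 July 2016), E (5 May 2017), C (9 May 2017), A (29 June 2017), F (29 July 2017), D (12 August 2017).
C is already junior to E, so the subordination agreement changes nothing.

G, B, E, C, A, F, D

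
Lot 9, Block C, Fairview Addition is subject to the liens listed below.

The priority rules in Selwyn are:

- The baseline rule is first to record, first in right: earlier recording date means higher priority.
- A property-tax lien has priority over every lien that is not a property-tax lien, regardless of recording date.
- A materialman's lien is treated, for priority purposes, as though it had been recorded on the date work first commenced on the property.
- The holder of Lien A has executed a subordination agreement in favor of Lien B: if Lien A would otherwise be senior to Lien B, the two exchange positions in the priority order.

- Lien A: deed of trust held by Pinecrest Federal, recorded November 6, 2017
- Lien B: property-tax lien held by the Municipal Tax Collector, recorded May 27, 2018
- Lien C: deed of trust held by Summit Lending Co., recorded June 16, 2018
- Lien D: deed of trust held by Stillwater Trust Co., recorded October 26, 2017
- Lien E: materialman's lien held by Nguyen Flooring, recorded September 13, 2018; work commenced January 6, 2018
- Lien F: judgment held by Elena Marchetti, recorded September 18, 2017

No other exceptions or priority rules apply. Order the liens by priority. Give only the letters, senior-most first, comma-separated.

B, F, D, A, E, C

First, effective dates: E's effective date is January 6, 2018, when work began.
B is a property-tax lien, so it outranks all other liens regardless of date.
Ordering the rest by effective date: F (September 18, 2017), D (October 26, 2017), A (November 6, 2017), E (January 6, 2018), C (June 16, 2018).
A already ranks below B; the subordination has no effect.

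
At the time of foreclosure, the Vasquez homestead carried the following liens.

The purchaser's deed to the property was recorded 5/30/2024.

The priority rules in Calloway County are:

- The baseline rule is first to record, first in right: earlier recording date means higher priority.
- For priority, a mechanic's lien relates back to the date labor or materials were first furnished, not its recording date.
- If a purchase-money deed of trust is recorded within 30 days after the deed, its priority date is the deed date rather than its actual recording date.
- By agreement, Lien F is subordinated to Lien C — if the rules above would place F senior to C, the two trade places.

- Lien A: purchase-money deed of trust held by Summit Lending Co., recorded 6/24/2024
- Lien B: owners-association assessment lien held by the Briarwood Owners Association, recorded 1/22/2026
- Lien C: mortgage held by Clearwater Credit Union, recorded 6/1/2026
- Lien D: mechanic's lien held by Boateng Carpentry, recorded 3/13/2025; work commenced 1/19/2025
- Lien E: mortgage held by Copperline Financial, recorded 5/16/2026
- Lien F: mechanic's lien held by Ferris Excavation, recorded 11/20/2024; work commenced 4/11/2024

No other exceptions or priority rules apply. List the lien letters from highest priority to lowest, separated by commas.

Effective dates after the stated exceptions: A was recorded within the 30-day window, so its effective date is the deed date 5/30/2024; D's effective date is 1/19/2025, when work began; F's effective date is 4/11/2024, when work began.
Sorted by effective date: F (4/11/2024), A (5/30/2024), D (1/19/2025), B (1/22/2026), E (5/16/2026), C (6/1/2026).
F would otherwise be senior to C, so under the subordination agreement F and C exchange positions.

C, A, D, B, E, F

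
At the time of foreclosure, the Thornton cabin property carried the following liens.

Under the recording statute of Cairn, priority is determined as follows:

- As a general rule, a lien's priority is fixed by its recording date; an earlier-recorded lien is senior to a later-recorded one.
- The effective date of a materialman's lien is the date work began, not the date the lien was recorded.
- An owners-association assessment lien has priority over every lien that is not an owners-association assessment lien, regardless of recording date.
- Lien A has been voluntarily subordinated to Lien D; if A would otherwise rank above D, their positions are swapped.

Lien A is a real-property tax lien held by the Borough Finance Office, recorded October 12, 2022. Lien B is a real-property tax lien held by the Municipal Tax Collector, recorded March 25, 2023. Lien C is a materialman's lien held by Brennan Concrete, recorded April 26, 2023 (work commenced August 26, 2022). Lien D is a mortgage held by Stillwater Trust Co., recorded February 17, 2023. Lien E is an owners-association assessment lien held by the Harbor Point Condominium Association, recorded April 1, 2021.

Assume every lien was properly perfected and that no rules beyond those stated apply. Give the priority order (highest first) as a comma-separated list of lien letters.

E, C, D, A, B

Effective dates after the stated exceptions: C relates back to August 26, 2022 (work commenced).
E is an owners-association assessment lien and takes priority over every other lien.
The other liens, earliest effective date first: C (August 26, 2022), A (October 12, 2022), D (February 17, 2023), B (March 25, 2023).
The subordination applies — A was senior to D — so A and D swap.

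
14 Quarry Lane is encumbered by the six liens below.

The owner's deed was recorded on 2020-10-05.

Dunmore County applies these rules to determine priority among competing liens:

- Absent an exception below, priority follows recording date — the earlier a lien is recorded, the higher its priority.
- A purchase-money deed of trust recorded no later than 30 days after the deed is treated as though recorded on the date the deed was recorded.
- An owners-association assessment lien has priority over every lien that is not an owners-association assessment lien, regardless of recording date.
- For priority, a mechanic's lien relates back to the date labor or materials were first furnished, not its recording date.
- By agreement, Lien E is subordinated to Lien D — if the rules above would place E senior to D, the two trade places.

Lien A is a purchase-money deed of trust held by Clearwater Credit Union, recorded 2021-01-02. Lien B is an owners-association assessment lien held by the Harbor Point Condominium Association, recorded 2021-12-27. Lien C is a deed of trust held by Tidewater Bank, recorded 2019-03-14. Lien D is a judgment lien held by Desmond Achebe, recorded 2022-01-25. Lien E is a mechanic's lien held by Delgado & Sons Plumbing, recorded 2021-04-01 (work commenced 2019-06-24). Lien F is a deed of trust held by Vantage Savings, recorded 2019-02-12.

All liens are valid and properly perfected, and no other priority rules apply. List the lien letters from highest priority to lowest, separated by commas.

B, F, C, D, A, E

Effective dates: A was recorded 89 days after the deed, outside the 30-day window, so it keeps its recording date; E is treated as recorded 2019-06-24, the work-commencement date.
As an owners-association assessment lien, B is senior to every other lien.
Among the remaining liens, by effective date: F (2019-02-12), C (2019-03-14), E (2019-06-24), A (2021-01-02), D (2022-01-25).
The subordination applies — E was senior to D — so E and D swap.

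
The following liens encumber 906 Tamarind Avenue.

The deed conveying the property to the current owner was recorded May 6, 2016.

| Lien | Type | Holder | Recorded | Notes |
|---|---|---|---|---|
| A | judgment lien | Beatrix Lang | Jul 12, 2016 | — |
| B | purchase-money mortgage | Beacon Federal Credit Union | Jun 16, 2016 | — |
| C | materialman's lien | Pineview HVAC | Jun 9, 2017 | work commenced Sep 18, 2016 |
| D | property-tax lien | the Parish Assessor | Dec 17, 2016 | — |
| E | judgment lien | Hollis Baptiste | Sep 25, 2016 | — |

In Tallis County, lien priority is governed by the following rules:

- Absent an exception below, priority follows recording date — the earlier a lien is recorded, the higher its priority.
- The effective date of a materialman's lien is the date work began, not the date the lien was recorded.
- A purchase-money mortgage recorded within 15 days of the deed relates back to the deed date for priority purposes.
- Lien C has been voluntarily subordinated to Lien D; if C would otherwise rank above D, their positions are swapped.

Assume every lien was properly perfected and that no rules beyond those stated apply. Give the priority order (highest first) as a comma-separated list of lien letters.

Effective dates after the stated exceptions: B was recorded 41 days after the deed — beyond 15 days — so no relation-back applies; C is treated as recorded Sep 18, 2016, the work-commencement date.
By effective date: B (Jun 16, 2016), A (Jul 12, 2016), C (Sep 18, 2016), E (Sep 25, 2016), D (Dec 17, 2016).
C would otherwise be senior to D, so under the subordination agreement C and D exchange positions.

B, A, D, E, C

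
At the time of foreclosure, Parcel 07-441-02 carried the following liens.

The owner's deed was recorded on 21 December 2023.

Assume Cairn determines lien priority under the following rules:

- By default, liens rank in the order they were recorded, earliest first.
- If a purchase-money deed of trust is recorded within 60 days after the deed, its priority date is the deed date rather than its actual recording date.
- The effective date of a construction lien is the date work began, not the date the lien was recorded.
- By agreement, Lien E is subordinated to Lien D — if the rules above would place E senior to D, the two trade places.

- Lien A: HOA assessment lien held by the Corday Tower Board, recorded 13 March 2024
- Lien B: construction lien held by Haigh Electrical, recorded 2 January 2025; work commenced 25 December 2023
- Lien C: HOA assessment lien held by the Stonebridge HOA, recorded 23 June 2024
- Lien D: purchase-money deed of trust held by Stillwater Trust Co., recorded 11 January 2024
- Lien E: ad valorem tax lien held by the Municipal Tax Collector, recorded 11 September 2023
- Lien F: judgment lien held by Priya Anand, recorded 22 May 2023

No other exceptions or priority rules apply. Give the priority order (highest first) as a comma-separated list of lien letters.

First, effective dates: B's effective date is 25 December 2023, when work began; D was recorded within the 60-day window, so its effective date is the deed date 21 December 2023.
By effective date, earliest first: F (22 May 2023), E (11 September 2023), D (21 December 2023), B (25 December 2023), A (13 March 2024), C (23 June 2024).
The subordination applies — E was senior to D — so E and D swap.

F, D, E, B, A, C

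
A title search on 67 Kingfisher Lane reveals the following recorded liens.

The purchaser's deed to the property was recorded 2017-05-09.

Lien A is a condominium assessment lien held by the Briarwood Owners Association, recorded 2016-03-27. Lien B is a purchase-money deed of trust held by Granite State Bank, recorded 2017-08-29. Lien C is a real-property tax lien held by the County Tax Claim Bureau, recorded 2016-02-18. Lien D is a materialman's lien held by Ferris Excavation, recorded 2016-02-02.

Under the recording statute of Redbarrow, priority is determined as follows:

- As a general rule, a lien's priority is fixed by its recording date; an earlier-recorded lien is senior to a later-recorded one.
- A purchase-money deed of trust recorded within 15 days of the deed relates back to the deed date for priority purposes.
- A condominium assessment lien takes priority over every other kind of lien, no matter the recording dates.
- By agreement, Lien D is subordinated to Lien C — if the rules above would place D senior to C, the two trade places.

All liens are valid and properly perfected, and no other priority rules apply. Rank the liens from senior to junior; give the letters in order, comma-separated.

Effective dates: B was recorded 112 days after the deed, outside the 15-day window, so it keeps its recording date.
A is a condominium assessment lien and takes priority over every other lien.
Ordering the rest by effective date: D (2016-02-02), C (2016-02-18), B (2017-08-29).
The subordination applies — D was senior to C — so D and C swap.

A, C, D, B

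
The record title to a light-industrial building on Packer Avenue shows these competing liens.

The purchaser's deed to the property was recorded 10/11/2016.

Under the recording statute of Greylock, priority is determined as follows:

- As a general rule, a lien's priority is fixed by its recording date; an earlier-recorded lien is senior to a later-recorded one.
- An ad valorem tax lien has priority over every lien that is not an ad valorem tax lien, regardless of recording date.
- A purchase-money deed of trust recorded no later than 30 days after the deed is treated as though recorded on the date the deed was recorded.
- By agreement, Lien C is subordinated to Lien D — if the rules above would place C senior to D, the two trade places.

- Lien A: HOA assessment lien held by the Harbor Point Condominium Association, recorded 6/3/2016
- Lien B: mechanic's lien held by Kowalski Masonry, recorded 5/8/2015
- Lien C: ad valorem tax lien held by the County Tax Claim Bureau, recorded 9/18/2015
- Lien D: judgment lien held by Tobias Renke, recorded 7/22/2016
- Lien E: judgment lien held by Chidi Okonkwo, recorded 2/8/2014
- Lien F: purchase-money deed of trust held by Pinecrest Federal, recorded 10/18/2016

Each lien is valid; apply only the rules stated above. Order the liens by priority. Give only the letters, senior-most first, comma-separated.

Effective dates after the stated exceptions: F's effective date is the deed date, 10/11/2016.
C is an ad valorem tax lien and takes priority over every other lien.
The other liens, earliest effective date first: E (2/8/2014), B (5/8/2015), A (6/3/2016), D (7/22/2016), F (10/11/2016).
C is senior to D before the subordination, so the two trade places.

D, E, B, A, C, F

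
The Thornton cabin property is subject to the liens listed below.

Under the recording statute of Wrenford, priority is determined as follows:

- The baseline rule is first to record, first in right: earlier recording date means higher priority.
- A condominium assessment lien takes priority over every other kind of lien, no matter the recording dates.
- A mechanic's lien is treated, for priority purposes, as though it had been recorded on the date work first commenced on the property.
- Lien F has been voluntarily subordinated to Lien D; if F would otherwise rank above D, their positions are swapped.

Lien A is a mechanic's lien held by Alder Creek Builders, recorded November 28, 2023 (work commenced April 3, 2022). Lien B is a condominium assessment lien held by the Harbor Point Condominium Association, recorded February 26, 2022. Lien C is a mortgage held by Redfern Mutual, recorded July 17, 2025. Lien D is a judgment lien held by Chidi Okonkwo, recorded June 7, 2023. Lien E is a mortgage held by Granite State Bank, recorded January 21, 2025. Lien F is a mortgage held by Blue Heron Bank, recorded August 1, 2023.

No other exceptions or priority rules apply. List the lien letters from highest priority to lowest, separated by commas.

B, A, D, F, E, C

Effective dates after the stated exceptions: A relates back to April 3, 2022 (work commenced).
B is a condominium assessment lien, so it outranks all other liens regardless of date.
Ordering the rest by effective date: A (April 3, 2022), D (June 7, 2023), F (August 1, 2023), E (January 21, 2025), C (July 17, 2025).
Since F is not senior to D, the subordination leaves the order unchanged.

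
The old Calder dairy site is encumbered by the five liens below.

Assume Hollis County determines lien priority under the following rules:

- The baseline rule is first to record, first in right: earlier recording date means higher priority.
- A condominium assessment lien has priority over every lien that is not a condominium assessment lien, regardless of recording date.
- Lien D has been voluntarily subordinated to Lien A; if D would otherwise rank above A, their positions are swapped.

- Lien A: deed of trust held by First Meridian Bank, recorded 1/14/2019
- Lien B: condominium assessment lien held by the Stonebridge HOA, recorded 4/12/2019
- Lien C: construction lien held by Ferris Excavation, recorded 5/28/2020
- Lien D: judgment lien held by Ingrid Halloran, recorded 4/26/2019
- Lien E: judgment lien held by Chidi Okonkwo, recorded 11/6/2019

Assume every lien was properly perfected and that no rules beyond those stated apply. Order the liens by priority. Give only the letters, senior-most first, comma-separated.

B, A, D, E, C

B, as a condominium assessment lien, has superpriority and ranks first.
Remaining liens by effective date: A (1/14/2019), D (4/26/2019), E (11/6/2019), C (5/28/2020).
D already ranks below A; the subordination has no effect.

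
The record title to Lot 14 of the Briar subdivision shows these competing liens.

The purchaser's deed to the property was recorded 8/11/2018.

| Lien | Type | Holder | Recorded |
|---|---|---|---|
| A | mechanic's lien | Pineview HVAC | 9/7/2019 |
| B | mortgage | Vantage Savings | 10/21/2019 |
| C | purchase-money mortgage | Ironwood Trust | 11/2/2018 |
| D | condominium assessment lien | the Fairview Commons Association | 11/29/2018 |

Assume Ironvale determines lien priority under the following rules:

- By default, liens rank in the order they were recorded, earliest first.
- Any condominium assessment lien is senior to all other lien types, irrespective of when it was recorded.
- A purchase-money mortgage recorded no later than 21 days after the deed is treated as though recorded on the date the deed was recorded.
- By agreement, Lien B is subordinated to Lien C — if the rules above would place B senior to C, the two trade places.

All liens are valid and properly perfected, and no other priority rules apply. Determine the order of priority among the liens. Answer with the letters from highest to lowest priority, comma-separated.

D, C, A, B

Effective dates after the stated exceptions: C was recorded 83 days after the deed — beyond 21 days — so no relation-back applies.
As a condominium assessment lien, D is senior to every other lien.
Among the remaining liens, by effective date: C (11/2/2018), A (9/7/2019), B (10/21/2019).
B already ranks below C; the subordination has no effect.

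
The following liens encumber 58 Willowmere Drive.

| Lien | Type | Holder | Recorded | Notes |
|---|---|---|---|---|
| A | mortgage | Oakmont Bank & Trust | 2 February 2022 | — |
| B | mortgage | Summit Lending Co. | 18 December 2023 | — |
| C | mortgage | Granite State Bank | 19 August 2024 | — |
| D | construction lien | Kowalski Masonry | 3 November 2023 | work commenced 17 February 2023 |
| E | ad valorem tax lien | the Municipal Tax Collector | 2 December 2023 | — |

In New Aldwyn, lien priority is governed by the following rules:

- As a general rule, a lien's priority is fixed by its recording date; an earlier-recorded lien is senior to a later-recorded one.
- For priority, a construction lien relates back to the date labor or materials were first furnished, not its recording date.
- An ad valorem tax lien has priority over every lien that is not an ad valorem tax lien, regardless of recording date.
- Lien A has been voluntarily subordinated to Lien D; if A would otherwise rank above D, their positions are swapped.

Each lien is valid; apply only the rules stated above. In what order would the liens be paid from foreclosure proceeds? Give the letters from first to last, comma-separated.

Effective dates: D relates back to 17 February 2023 (work commenced).
As an ad valorem tax lien, E is senior to every other lien.
The other liens, earliest effective date first: A (2 February 2022), D (17 February 2023), B (18 December 2023), C (19 August 2024).
A is senior to D before the subordination, so the two trade places.

E, D, A, B, C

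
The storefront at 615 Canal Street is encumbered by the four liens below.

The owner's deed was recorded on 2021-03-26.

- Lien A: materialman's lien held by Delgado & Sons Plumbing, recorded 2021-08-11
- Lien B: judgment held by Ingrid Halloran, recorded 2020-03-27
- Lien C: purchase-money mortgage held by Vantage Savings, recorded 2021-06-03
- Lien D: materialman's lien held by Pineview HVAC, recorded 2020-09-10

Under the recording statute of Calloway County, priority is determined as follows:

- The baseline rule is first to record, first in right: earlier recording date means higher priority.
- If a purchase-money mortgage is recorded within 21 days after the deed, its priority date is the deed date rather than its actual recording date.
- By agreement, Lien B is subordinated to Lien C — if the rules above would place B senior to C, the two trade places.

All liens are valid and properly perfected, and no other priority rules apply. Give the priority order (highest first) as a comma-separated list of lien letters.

First, effective dates: C was recorded 69 days after the deed, outside the 21-day window, so it keeps its recording date.
By effective date, earliest first: B (2020-03-27), D (2020-09-10), C (2021-06-03), A (2021-08-11).
B is senior to C before the subordination, so the two trade places.

C, D, B, A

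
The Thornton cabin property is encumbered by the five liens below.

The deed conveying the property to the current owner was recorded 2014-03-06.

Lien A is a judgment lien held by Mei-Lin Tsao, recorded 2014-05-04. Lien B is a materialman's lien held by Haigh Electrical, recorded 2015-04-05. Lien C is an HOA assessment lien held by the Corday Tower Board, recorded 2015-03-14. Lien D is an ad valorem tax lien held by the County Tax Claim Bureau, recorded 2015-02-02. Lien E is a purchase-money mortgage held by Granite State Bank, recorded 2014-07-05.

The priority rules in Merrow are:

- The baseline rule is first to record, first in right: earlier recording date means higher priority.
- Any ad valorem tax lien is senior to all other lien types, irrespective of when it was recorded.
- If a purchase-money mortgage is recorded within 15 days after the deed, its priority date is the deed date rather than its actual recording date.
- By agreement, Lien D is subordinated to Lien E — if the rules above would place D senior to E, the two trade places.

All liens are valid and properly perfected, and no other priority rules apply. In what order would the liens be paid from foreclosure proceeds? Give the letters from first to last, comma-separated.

E, A, D, C, B

Effective dates: E was recorded 121 days after the deed, outside the 15-day window, so it keeps its recording date.
As an ad valorem tax lien, D is senior to every other lien.
Remaining liens by effective date: A (2014-05-04), E (2014-07-05), C (2015-03-14), B (2015-04-05).
D is senior to E before the subordination, so the two trade places.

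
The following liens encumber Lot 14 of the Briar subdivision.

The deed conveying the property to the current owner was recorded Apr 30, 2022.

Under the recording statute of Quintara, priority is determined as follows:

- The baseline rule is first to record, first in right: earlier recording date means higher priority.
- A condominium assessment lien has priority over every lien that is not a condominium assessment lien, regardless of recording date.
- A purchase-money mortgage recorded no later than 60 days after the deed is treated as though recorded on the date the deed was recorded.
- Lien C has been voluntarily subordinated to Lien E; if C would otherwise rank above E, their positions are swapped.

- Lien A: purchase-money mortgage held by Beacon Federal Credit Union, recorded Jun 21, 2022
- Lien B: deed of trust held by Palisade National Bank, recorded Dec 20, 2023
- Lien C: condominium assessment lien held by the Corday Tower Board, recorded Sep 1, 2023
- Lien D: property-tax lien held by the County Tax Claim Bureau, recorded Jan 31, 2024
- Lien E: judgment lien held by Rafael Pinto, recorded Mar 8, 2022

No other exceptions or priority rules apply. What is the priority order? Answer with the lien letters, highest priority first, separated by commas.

E, C, A, B, D

Effective dates after the stated exceptions: A was recorded within the 60-day window, so its effective date is the deed date Apr 30, 2022.
C is a condominium assessment lien, so it outranks all other liens regardless of date.
The other liens, earliest effective date first: E (Mar 8, 2022), A (Apr 30, 2022), B (Dec 20, 2023), D (Jan 31, 2024).
The subordination applies — C was senior to E — so C and E swap.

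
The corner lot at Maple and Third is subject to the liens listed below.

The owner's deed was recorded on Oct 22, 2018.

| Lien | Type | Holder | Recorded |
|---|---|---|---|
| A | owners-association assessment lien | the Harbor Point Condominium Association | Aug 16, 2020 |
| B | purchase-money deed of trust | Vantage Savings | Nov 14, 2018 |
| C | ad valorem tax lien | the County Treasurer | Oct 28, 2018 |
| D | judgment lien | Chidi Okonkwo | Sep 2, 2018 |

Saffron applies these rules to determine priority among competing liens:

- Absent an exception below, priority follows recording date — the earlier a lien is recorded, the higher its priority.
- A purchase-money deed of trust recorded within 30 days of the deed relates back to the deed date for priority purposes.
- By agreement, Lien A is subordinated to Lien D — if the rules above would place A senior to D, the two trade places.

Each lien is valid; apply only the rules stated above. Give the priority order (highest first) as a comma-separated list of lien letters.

D, B, C, A

Adjusting effective dates: B relates back to the deed date Oct 22, 2018.
By effective date: D (Sep 2, 2018), B (Oct 22, 2018), C (Oct 28, 2018), A (Aug 16, 2020).
A is already junior to D, so the subordination agreement changes nothing.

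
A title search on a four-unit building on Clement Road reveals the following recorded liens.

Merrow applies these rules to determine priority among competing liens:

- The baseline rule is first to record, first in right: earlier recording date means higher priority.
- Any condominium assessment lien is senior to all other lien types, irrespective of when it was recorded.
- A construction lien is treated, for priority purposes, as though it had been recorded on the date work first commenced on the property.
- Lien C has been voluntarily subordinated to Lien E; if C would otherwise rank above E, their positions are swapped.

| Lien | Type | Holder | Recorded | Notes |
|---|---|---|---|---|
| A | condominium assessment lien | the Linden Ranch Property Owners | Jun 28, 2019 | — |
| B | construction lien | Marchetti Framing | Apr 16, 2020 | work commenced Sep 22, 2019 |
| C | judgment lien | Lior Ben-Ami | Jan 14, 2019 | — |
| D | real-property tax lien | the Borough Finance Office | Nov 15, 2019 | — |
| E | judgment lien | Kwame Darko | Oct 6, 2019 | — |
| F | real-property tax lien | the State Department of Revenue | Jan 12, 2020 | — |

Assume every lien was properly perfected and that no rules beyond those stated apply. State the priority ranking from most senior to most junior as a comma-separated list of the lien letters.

A, E, B, C, D, F

Effective dates after the stated exceptions: B relates back to Sep 22, 2019 (work commenced).
A is a condominium assessment lien, so it outranks all other liens regardless of date.
The other liens, earliest effective date first: C (Jan 14, 2019), B (Sep 22, 2019), E (Oct 6, 2019), D (Nov 15, 2019), F (Jan 12, 2020).
C is senior to E before the subordination, so the two trade places.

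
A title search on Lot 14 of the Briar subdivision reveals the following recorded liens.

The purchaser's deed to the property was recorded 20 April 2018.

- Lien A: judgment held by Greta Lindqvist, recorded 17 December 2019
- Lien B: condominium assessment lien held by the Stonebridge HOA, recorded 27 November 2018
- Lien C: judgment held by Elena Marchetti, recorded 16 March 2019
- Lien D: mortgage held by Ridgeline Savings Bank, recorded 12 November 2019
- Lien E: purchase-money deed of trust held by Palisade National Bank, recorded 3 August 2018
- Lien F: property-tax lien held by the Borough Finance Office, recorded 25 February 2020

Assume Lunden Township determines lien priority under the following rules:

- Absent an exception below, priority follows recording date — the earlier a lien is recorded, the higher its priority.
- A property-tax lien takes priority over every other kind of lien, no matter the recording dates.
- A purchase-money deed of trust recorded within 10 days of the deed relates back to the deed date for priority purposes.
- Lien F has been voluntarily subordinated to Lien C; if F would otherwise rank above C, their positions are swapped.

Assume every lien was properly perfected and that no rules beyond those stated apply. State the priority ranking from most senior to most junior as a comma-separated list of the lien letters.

First, effective dates: E was recorded 105 days after the deed — beyond 10 days — so no relation-back applies.
As a property-tax lien, F is senior to every other lien.
The other liens, earliest effective date first: E (3 August 2018), B (27 November 2018), C (16 March 2019), D (12 November 2019), A (17 December 2019).
F is senior to C before the subordination, so the two trade places.

C, E, B, F, D, A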